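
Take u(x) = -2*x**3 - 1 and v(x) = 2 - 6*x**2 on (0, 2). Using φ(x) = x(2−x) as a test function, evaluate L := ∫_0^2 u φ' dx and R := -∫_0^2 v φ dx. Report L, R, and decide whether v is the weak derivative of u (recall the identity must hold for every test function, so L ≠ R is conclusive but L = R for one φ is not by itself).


LHS = 48/5, RHS = 104/15. No, v is not the weak derivative of u.

u(x) = -2*x**3 - 1, classical derivative u'(x) = -6*x**2.
φ(x) = x(2−x), so φ'(x) = 2 - 2*x.
Note φ(0) = φ(2) = 0, so the boundary term u·φ vanishes.
LHS = ∫_0^2 u(x) φ'(x) dx = ∫_0^2 (4*x^4 - 4*x^3 + 2*x - 2) dx. Term by term:
  ∫_0^2 4*x^4 dx = 128/5;  ∫_0^2 -4*x^3 dx = -16;  ∫_0^2 2*x dx = 4;
  ∫_0^2 -2 dx = -4.
Sum: 128/5 − 16 + 4 − 4 = 48/5.
So LHS = 48/5.
∫_0^2 v(x) φ(x) dx = ∫_0^2 (6*x^4 - 12*x^3 - 2*x^2 + 4*x) dx. Term by term:
  ∫_0^2 6*x^4 dx = 192/5;  ∫_0^2 -12*x^3 dx = -48;  ∫_0^2 -2*x^2 dx = -16/3;
  ∫_0^2 4*x dx = 8.
Sum: 192/5 − 48 − 16/3 + 8 = -104/15.
So RHS = -∫_0^2 v(x) φ(x) dx = 104/15.
LHS − RHS = 8/3 ≠ 0, so the identity fails.
(For a valid weak derivative the identity must hold for EVERY test function, in particular this one. The failure shows v is NOT the weak derivative of u.)
Correct weak derivative would be u'(x) = -6*x**2.


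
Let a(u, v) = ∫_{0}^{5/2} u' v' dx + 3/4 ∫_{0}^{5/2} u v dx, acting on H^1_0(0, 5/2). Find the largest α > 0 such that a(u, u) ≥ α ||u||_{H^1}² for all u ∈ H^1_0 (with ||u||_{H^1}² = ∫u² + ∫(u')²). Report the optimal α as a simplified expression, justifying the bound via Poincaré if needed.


α = (75 + 16*π^2)/(4*(25 + 4*π^2))

Coercivity of a(·,·) on H^1_0(0, 5/2) means a(u, u) ≥ α ||u||_{H^1}² for every u ∈ H^1_0.
The interval has length L = 5/2, and Poincaré/coercivity depend only on L. Here a(u, u) = ∫(u')² + (3/4)·∫u².
Here 0 < c = 3/4 < 1. The condition a(u,u) ≥ α||u||_{H^1}² reads (1−α)∫(u')² ≥ (α−c)∫u². Any admissible α is ≤ 1 (rapidly oscillating u have ∫u²/∫(u')² → 0), and α = 1 would force 0 ≥ (1−c)∫u², impossible since c < 1; so 1−α > 0. By the sharp Poincaré inequality on H^1_0 of an interval of length L, ∫(u')² ≥ (π/L)²∫u² with equality for the first sine mode sin(π(x−x₀)/L) (x₀ the left endpoint), so the inequality holds for all u iff (1−α)(π/L)² ≥ α − c, i.e. α ≤ ((π/L)² + c)/((π/L)² + 1) = (1 + c(L/π)²)/(1 + (L/π)²). With (π/L)² = 4*π^2/25 and c = 3/4, the largest admissible constant is α = ((π/L)² + c)/((π/L)² + 1).
Simplifying, α = (75 + 16*π^2)/(4*(25 + 4*π^2)).


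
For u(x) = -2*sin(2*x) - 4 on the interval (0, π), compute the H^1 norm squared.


||u||_{H^1(0,π)}^2 = 26*π

u'(x) = -4*cos(2*x).
Expand u² and (u')² and integrate term by term on (0, π), using: for integers n ≥ 1, ∫_0^π sin²(nx) dx = ∫_0^π cos²(nx) dx = π/2; for n ≠ n', ∫_0^π sin(nx)sin(n'x) dx = ∫_0^π cos(nx)cos(n'x) dx = 0; and by product-to-sum, ∫_0^π sin(nx)cos(n'x) dx = ½∫_0^π [sin((n+n')x) + sin((n−n')x)] dx, which is 0 when n+n' is even and 2n/(n²−n'²) when n+n' is odd (it need not vanish on (0, π)). For the constant mode: ∫_0^π 1 dx = π, ∫_0^π cos(nx) dx = 0, ∫_0^π sin(nx) dx = (1−(−1)^n)/n.
  u² squared terms: (-4)²·∫1 dx = 16·π = 16*π;  (-2)²·∫sin(2x)² dx = 4·π/2 = 2*π.
  u² cross terms: 2·(-4)·(-2)·∫1·sin(2x) dx = 16·(0) = 0.
  So ∫_0^π u² dx = 16*π + 2*π + 0 = 18*π.
  (u')² squared terms: (-4)²·∫cos(2x)² dx = 16·π/2 = 8*π.
  So ∫_0^π (u')² dx = 8*π.
||u||_{H^1}^2 = (18*π) + (8*π) = 26*π.


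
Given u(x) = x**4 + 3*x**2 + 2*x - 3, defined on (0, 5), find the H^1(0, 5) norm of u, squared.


||u||_{H^1}^2 = 32151920/63

The H^1 norm (squared) on an interval (0, L) is
  ||u||_{H^1}^2 = ∫_0^L u(x)^2 dx + ∫_0^L u'(x)^2 dx.
Compute u'(x) = 4*x**3 + 6*x + 2.
Then u(x)^2 = x**8 + 6*x**6 + 4*x**5 + 3*x**4 + 12*x**3 - 14*x**2 - 12*x + 9 and u'(x)^2 = 16*x**6 + 48*x**4 + 16*x**3 + 36*x**2 + 24*x + 4.
Integrate each monomial from 0 to 5 using ∫_0^5 c·x^n dx = c·5^(n+1)/(n+1):
  ∫_0^5 u(x)^2 dx = ∫_0^5 (x^8 + 6*x^6 + 4*x^5 + 3*x^4 + 12*x^3 - 14*x^2 - 12*x + 9) dx. Term by term:
    ∫_0^5 x^8 dx = 1953125/9;  ∫_0^5 6*x^6 dx = 468750/7;  ∫_0^5 4*x^5 dx = 31250/3;
    ∫_0^5 3*x^4 dx = 1875;  ∫_0^5 12*x^3 dx = 1875;  ∫_0^5 -14*x^2 dx = -1750/3;
    ∫_0^5 -12*x dx = -150;  ∫_0^5 9 dx = 45.
  Sum: 1953125/9 + 468750/7 + 31250/3 + 1875 + 1875 − 1750/3 − 150 + 45 = 18739760/63.
  ∫_0^5 u'(x)^2 dx = ∫_0^5 (16*x^6 + 48*x^4 + 16*x^3 + 36*x^2 + 24*x + 4) dx. Term by term:
    ∫_0^5 16*x^6 dx = 1250000/7;  ∫_0^5 48*x^4 dx = 30000;  ∫_0^5 16*x^3 dx = 2500;
    ∫_0^5 36*x^2 dx = 1500;  ∫_0^5 24*x dx = 300;  ∫_0^5 4 dx = 20.
  Sum: 1250000/7 + 30000 + 2500 + 1500 + 300 + 20 = 1490240/7.
Adding: ||u||_{H^1}^2 = 18739760/63 + 1490240/7 = 32151920/63.


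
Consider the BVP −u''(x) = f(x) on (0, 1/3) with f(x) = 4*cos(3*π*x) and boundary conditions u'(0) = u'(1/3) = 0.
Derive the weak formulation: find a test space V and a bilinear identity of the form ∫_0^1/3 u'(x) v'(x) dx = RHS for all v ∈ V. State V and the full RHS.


V = H^1(0, 1/3) (no boundary constraint on v; u is determined up to an additive constant); weak form: ∫_0^1/3 u'v' dx = ∫_0^1/3 (4*cos(3*π*x)) v dx for all v ∈ V.

Multiply both sides by a test function v and integrate from 0 to 1/3:
  ∫_0^1/3 −u''(x) v(x) dx = ∫_0^1/3 f(x) v(x) dx.
Integrate the LHS by parts once:
  ∫_0^1/3 −u'' v dx = −[u'(x) v(x)]_0^1/3 + ∫_0^1/3 u'(x) v'(x) dx.
Thus ∫_0^1/3 u'(x) v'(x) dx = ∫_0^1/3 f(x) v(x) dx + [u'(x) v(x)]_0^1/3.
Choose V so that boundary terms are either known or forced to vanish.
u has homogeneous Neumann: u'(0) = u'(1/3) = 0. So [u' v]_0^1/3 = 0·v(1/3) − 0·v(0) = 0 for any v; take V = H^1(0, 1/3).
Weak formulation: find u (satisfying any essential BC) such that ∫_0^1/3 u'(x) v'(x) dx = ∫_0^1/3 f v dx for all v ∈ V (homogeneous Neumann, so boundary terms vanish).
Substituting f(x) = 4*cos(3*π*x), the right-hand side is ∫_0^1/3 (4*cos(3*π*x)) v dx.
Compatibility check (pure Neumann): taking v ≡ 1 ∈ V gives 0 = ∫_0^1/3 f dx + (0) − (0), i.e. ∫_0^1/3 f dx must equal u'(0) − u'(1/3) = 0. Indeed ∫_0^1/3 (4*cos(3*π*x)) dx = 0, so the data are compatible. The solution is then unique only up to an additive constant (fix it e.g. by requiring ∫_0^1/3 u dx = 0).


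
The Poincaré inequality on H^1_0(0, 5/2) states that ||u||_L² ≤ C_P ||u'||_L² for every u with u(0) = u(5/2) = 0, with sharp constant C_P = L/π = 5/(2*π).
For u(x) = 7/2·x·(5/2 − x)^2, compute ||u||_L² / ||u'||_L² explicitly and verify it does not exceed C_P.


||u||_L² / ||u'||_L² = 5*sqrt(14)/28 < C_P = 5/(2*π).

u(x) = 7/2·x·(5/2 − x)^2, so u'(x) = 21*x^2/2 - 35*x + 175/8.
u(x) = 7/2·x·(5/2 − x)^2 vanishes at x = 0 and x = 5/2, so u ∈ H^1_0(0, 5/2). Differentiate via the product rule and integrate the resulting polynomials term by term.
  ∫_0^5/2 u² dx = ∫_0^5/2 (49*x^6/4 - 245*x^5/2 + 3675*x^4/8 - 6125*x^3/8 + 30625*x^2/64) dx. Term by term:
    ∫_0^5/2 49*x^6/4 dx = 546875/512;  ∫_0^5/2 -245*x^5/2 dx = -3828125/768;  ∫_0^5/2 3675*x^4/8 dx = 2296875/256;
    ∫_0^5/2 -6125*x^3/8 dx = -3828125/512;  ∫_0^5/2 30625*x^2/64 dx = 3828125/1536.
  Sum: 546875/512 − 3828125/768 + 2296875/256 − 3828125/512 + 3828125/1536 = 109375/1536.
  ∫_0^5/2 (u')² dx = ∫_0^5/2 (441*x^4/4 - 735*x^3 + 13475*x^2/8 - 6125*x/4 + 30625/64) dx. Term by term:
    ∫_0^5/2 441*x^4/4 dx = 275625/128;  ∫_0^5/2 -735*x^3 dx = -459375/64;  ∫_0^5/2 13475*x^2/8 dx = 1684375/192;
    ∫_0^5/2 -6125*x/4 dx = -153125/32;  ∫_0^5/2 30625/64 dx = 153125/128.
  Sum: 275625/128 − 459375/64 + 1684375/192 − 153125/32 + 153125/128 = 30625/192.
∫_0^5/2 u² dx = 109375/1536, so ||u||_L² = 125*sqrt(42)/96.
∫_0^5/2 (u')² dx = 30625/192, so ||u'||_L² = 175*sqrt(3)/24.
Ratio ||u||_L² / ||u'||_L² = 5*sqrt(14)/28.
Sharp Poincaré constant on H^1_0(0, 5/2) is C_P = L/π = 5/(2*π), achieved by sin(2*π/5·x).
A polynomial bump cannot attain the sharp Poincaré constant (only the first sine eigenfunction does), so the ratio is strictly less than C_P, consistent with ||u||_L² ≤ C_P ||u'||_L².


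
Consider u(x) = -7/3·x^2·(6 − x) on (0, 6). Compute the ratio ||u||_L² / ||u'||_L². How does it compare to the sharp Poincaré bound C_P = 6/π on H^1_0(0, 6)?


||u||_L² / ||u'||_L² = 3*sqrt(14)/7 < C_P = 6/π.

u(x) = -7/3·x^2·(6 − x), so u'(x) = 7*x*(x - 4).
u(x) = -7/3·x^2·(6 − x) vanishes at x = 0 and x = 6, so u ∈ H^1_0(0, 6). Differentiate via the product rule and integrate the resulting polynomials term by term.
  ∫_0^6 u² dx = ∫_0^6 (49*x^6/9 - 196*x^5/3 + 196*x^4) dx. Term by term:
    ∫_0^6 49*x^6/9 dx = 217728;  ∫_0^6 -196*x^5/3 dx = -508032;  ∫_0^6 196*x^4 dx = 1524096/5.
  Sum: 217728 − 508032 + 1524096/5 = 72576/5.
  ∫_0^6 (u')² dx = ∫_0^6 (49*x^4 - 392*x^3 + 784*x^2) dx. Term by term:
    ∫_0^6 49*x^4 dx = 381024/5;  ∫_0^6 -392*x^3 dx = -127008;  ∫_0^6 784*x^2 dx = 56448.
  Sum: 381024/5 − 127008 + 56448 = 28224/5.
∫_0^6 u² dx = 72576/5, so ||u||_L² = 72*sqrt(70)/5.
∫_0^6 (u')² dx = 28224/5, so ||u'||_L² = 168*sqrt(5)/5.
Ratio ||u||_L² / ||u'||_L² = 3*sqrt(14)/7.
Sharp Poincaré constant on H^1_0(0, 6) is C_P = L/π = 6/π, achieved by sin(π/6·x).
A polynomial bump cannot attain the sharp Poincaré constant (only the first sine eigenfunction does), so the ratio is strictly less than C_P, consistent with ||u||_L² ≤ C_P ||u'||_L².


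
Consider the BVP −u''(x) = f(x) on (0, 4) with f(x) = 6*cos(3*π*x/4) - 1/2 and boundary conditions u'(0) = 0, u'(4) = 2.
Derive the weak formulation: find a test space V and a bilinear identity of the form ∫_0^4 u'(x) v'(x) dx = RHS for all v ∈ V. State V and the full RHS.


V = H^1(0, 4) (v unrestricted at boundary; u is determined up to an additive constant); weak form: ∫_0^4 u'v' dx = ∫_0^4 (6*cos(3*π*x/4) - 1/2) v dx + 2·v(4) for all v ∈ V.

Multiply both sides by a test function v and integrate from 0 to 4:
  ∫_0^4 −u''(x) v(x) dx = ∫_0^4 f(x) v(x) dx.
Integrate the LHS by parts once:
  ∫_0^4 −u'' v dx = −[u'(x) v(x)]_0^4 + ∫_0^4 u'(x) v'(x) dx.
Thus ∫_0^4 u'(x) v'(x) dx = ∫_0^4 f(x) v(x) dx + [u'(x) v(x)]_0^4.
Choose V so that boundary terms are either known or forced to vanish.
u has inhomogeneous Neumann u'(0) = 0, u'(4) = 2. [u' v]_0^4 = (2)·v(4) − (0)·v(0) = 2·v(4). Take V = H^1(0, 4); boundary term becomes part of RHS.
Weak formulation: find u (satisfying any essential BC) such that ∫_0^4 u'(x) v'(x) dx = ∫_0^4 f v dx + 2·v(4) for all v ∈ V (Neumann data are natural BCs: they enter the RHS as boundary terms).
Substituting f(x) = 6*cos(3*π*x/4) - 1/2, the right-hand side is ∫_0^4 (6*cos(3*π*x/4) - 1/2) v dx + 2·v(4).
Compatibility check (pure Neumann): taking v ≡ 1 ∈ V gives 0 = ∫_0^4 f dx + (2) − (0), i.e. ∫_0^4 f dx must equal u'(0) − u'(4) = -2. Indeed ∫_0^4 (6*cos(3*π*x/4) - 1/2) dx = -2, so the data are compatible. The solution is then unique only up to an additive constant (fix it e.g. by requiring ∫_0^4 u dx = 0).


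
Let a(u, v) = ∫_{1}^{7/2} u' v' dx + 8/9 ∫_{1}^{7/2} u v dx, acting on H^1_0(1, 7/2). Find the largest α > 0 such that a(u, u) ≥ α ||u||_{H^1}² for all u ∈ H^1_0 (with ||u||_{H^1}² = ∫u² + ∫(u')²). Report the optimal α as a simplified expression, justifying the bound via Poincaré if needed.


α = 4*(50 + 9*π^2)/(9*(25 + 4*π^2))

Coercivity of a(·,·) on H^1_0(1, 7/2) means a(u, u) ≥ α ||u||_{H^1}² for every u ∈ H^1_0.
The interval has length L = 5/2, and Poincaré/coercivity depend only on L. Here a(u, u) = ∫(u')² + (8/9)·∫u².
Here 0 < c = 8/9 < 1. The condition a(u,u) ≥ α||u||_{H^1}² reads (1−α)∫(u')² ≥ (α−c)∫u². Any admissible α is ≤ 1 (rapidly oscillating u have ∫u²/∫(u')² → 0), and α = 1 would force 0 ≥ (1−c)∫u², impossible since c < 1; so 1−α > 0. By the sharp Poincaré inequality on H^1_0 of an interval of length L, ∫(u')² ≥ (π/L)²∫u² with equality for the first sine mode sin(π(x−x₀)/L) (x₀ the left endpoint), so the inequality holds for all u iff (1−α)(π/L)² ≥ α − c, i.e. α ≤ ((π/L)² + c)/((π/L)² + 1) = (1 + c(L/π)²)/(1 + (L/π)²). With (π/L)² = 4*π^2/25 and c = 8/9, the largest admissible constant is α = ((π/L)² + c)/((π/L)² + 1).
Simplifying, α = 4*(50 + 9*π^2)/(9*(25 + 4*π^2)).


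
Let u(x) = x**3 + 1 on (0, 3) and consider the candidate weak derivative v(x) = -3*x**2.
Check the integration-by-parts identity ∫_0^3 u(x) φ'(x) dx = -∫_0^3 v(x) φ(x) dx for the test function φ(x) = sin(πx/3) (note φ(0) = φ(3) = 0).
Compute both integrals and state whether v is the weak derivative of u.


LHS = -81/π + 324/π^3, RHS = -324/π^3 + 81/π. No, v is not the weak derivative of u.

u(x) = x**3 + 1, classical derivative u'(x) = 3*x**2.
φ(x) = sin(πx/3), so φ'(x) = π*cos(π*x/3)/3.
Note φ(0) = φ(3) = 0, so the boundary term u·φ vanishes.
LHS = ∫_0^3 u(x) φ'(x) dx = ∫_0^3 (π*x^3*cos(π*x/3)/3 + π*cos(π*x/3)/3) dx. Term by term:
  ∫_0^3 π*cos(π*x/3)/3 dx = 0;  ∫_0^3 π*x^3*cos(π*x/3)/3 dx = -81/π + 324/π^3.
Sum: 0 + -81/π + 324/π^3 = -81/π + 324/π^3.
So LHS = -81/π + 324/π^3.
∫_0^3 v(x) φ(x) dx = ∫_0^3 (-3*x^2*sin(π*x/3)) dx. Term by term:
  ∫_0^3 -3*x^2*sin(π*x/3) dx = -81/π + 324/π^3.
So RHS = -∫_0^3 v(x) φ(x) dx = -324/π^3 + 81/π.
LHS − RHS = -162/π + 648/π^3 ≠ 0, so the identity fails.
(For a valid weak derivative the identity must hold for EVERY test function, in particular this one. The failure shows v is NOT the weak derivative of u.)
Correct weak derivative would be u'(x) = 3*x**2.


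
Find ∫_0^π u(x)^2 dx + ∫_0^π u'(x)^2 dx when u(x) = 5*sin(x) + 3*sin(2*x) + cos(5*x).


||u||_{H^1(0,π)}^2 = -208/7 + 121*π/2

u'(x) = -5*sin(5*x) + 5*cos(x) + 6*cos(2*x).
Expand u² and (u')² and integrate term by term on (0, π), using: for integers n ≥ 1, ∫_0^π sin²(nx) dx = ∫_0^π cos²(nx) dx = π/2; for n ≠ n', ∫_0^π sin(nx)sin(n'x) dx = ∫_0^π cos(nx)cos(n'x) dx = 0; and by product-to-sum, ∫_0^π sin(nx)cos(n'x) dx = ½∫_0^π [sin((n+n')x) + sin((n−n')x)] dx, which is 0 when n+n' is even and 2n/(n²−n'²) when n+n' is odd (it need not vanish on (0, π)).
  u² squared terms: (3)²·∫sin(2x)² dx = 9·π/2 = 9*π/2;  (5)²·∫sin(x)² dx = 25·π/2 = 25*π/2;  (1)²·∫cos(5x)² dx = 1·π/2 = π/2.
  u² cross terms: 2·(3)·(5)·∫sin(2x)·sin(x) dx = 30·(0) = 0;  2·(3)·(1)·∫sin(2x)·cos(5x) dx = 6·(-4/21) = -8/7;  2·(5)·(1)·∫sin(x)·cos(5x) dx = 10·(0) = 0.
  So ∫_0^π u² dx = 9*π/2 + 25*π/2 + π/2 + 0 − 8/7 + 0 = -8/7 + 35*π/2.
  (u')² squared terms: (-5)²·∫sin(5x)² dx = 25·π/2 = 25*π/2;  (5)²·∫cos(x)² dx = 25·π/2 = 25*π/2;  (6)²·∫cos(2x)² dx = 36·π/2 = 18*π.
  (u')² cross terms: 2·(-5)·(5)·∫sin(5x)·cos(x) dx = -50·(0) = 0;  2·(-5)·(6)·∫sin(5x)·cos(2x) dx = -60·(10/21) = -200/7;  2·(5)·(6)·∫cos(x)·cos(2x) dx = 60·(0) = 0.
  So ∫_0^π (u')² dx = 25*π/2 + 25*π/2 + 18*π + 0 − 200/7 + 0 = -200/7 + 43*π.
||u||_{H^1}^2 = (-8/7 + 35*π/2) + (-200/7 + 43*π) = -208/7 + 121*π/2.


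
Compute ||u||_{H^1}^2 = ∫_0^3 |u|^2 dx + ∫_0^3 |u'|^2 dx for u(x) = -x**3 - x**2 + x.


||u||_{H^1}^2 = 78591/70

The H^1 norm (squared) on an interval (0, L) is
  ||u||_{H^1}^2 = ∫_0^L u(x)^2 dx + ∫_0^L u'(x)^2 dx.
Compute u'(x) = -3*x**2 - 2*x + 1.
Then u(x)^2 = x**6 + 2*x**5 - x**4 - 2*x**3 + x**2 and u'(x)^2 = 9*x**4 + 12*x**3 - 2*x**2 - 4*x + 1.
Integrate each monomial from 0 to 3 using ∫_0^3 c·x^n dx = c·3^(n+1)/(n+1):
  ∫_0^3 u(x)^2 dx = ∫_0^3 (x^6 + 2*x^5 - x^4 - 2*x^3 + x^2) dx. Term by term:
    ∫_0^3 x^6 dx = 2187/7;  ∫_0^3 2*x^5 dx = 243;  ∫_0^3 -x^4 dx = -243/5;
    ∫_0^3 -2*x^3 dx = -81/2;  ∫_0^3 x^2 dx = 9.
  Sum: 2187/7 + 243 − 243/5 − 81/2 + 9 = 33273/70.
  ∫_0^3 u'(x)^2 dx = ∫_0^3 (9*x^4 + 12*x^3 - 2*x^2 - 4*x + 1) dx. Term by term:
    ∫_0^3 9*x^4 dx = 2187/5;  ∫_0^3 12*x^3 dx = 243;  ∫_0^3 -2*x^2 dx = -18;
    ∫_0^3 -4*x dx = -18;  ∫_0^3 1 dx = 3.
  Sum: 2187/5 + 243 − 18 − 18 + 3 = 3237/5.
Adding: ||u||_{H^1}^2 = 33273/70 + 3237/5 = 78591/70.


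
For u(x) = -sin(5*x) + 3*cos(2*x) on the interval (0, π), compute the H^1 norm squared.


||u||_{H^1(0,π)}^2 = -100/7 + 71*π/2

u'(x) = -6*sin(2*x) - 5*cos(5*x).
Expand u² and (u')² and integrate term by term on (0, π), using: for integers n ≥ 1, ∫_0^π sin²(nx) dx = ∫_0^π cos²(nx) dx = π/2; for n ≠ n', ∫_0^π sin(nx)sin(n'x) dx = ∫_0^π cos(nx)cos(n'x) dx = 0; and by product-to-sum, ∫_0^π sin(nx)cos(n'x) dx = ½∫_0^π [sin((n+n')x) + sin((n−n')x)] dx, which is 0 when n+n' is even and 2n/(n²−n'²) when n+n' is odd (it need not vanish on (0, π)).
  u² squared terms: (-1)²·∫sin(5x)² dx = 1·π/2 = π/2;  (3)²·∫cos(2x)² dx = 9·π/2 = 9*π/2.
  u² cross terms: 2·(-1)·(3)·∫sin(5x)·cos(2x) dx = -6·(10/21) = -20/7.
  So ∫_0^π u² dx = π/2 + 9*π/2 − 20/7 = -20/7 + 5*π.
  (u')² squared terms: (-6)²·∫sin(2x)² dx = 36·π/2 = 18*π;  (-5)²·∫cos(5x)² dx = 25·π/2 = 25*π/2.
  (u')² cross terms: 2·(-6)·(-5)·∫sin(2x)·cos(5x) dx = 60·(-4/21) = -80/7.
  So ∫_0^π (u')² dx = 18*π + 25*π/2 − 80/7 = -80/7 + 61*π/2.
||u||_{H^1}^2 = (-20/7 + 5*π) + (-80/7 + 61*π/2) = -100/7 + 71*π/2.


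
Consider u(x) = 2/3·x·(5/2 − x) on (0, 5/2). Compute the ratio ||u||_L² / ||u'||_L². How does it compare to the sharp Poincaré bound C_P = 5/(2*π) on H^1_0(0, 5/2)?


||u||_L² / ||u'||_L² = sqrt(10)/4 < C_P = 5/(2*π).

u(x) = 2/3·x·(5/2 − x), so u'(x) = 5/3 - 4*x/3.
u(x) = 2/3·x·(5/2 − x) vanishes at x = 0 and x = 5/2, so u ∈ H^1_0(0, 5/2). Differentiate via the product rule and integrate the resulting polynomials term by term.
  ∫_0^5/2 u² dx = ∫_0^5/2 (4*x^4/9 - 20*x^3/9 + 25*x^2/9) dx. Term by term:
    ∫_0^5/2 4*x^4/9 dx = 625/72;  ∫_0^5/2 -20*x^3/9 dx = -3125/144;  ∫_0^5/2 25*x^2/9 dx = 3125/216.
  Sum: 625/72 − 3125/144 + 3125/216 = 625/432.
  ∫_0^5/2 (u')² dx = ∫_0^5/2 (16*x^2/9 - 40*x/9 + 25/9) dx. Term by term:
    ∫_0^5/2 16*x^2/9 dx = 250/27;  ∫_0^5/2 -40*x/9 dx = -125/9;  ∫_0^5/2 25/9 dx = 125/18.
  Sum: 250/27 − 125/9 + 125/18 = 125/54.
∫_0^5/2 u² dx = 625/432, so ||u||_L² = 25*sqrt(3)/36.
∫_0^5/2 (u')² dx = 125/54, so ||u'||_L² = 5*sqrt(30)/18.
Ratio ||u||_L² / ||u'||_L² = sqrt(10)/4.
Sharp Poincaré constant on H^1_0(0, 5/2) is C_P = L/π = 5/(2*π), achieved by sin(2*π/5·x).
A polynomial bump cannot attain the sharp Poincaré constant (only the first sine eigenfunction does), so the ratio is strictly less than C_P, consistent with ||u||_L² ≤ C_P ||u'||_L².


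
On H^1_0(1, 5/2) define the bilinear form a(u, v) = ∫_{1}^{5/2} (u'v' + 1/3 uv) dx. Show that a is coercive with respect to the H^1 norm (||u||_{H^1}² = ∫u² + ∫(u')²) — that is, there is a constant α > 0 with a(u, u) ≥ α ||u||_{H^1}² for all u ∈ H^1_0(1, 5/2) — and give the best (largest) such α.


α = (3 + 4*π^2)/(9 + 4*π^2)

Coercivity of a(·,·) on H^1_0(1, 5/2) means a(u, u) ≥ α ||u||_{H^1}² for every u ∈ H^1_0.
The interval has length L = 3/2, and Poincaré/coercivity depend only on L. Here a(u, u) = ∫(u')² + (1/3)·∫u².
Here 0 < c = 1/3 < 1. The condition a(u,u) ≥ α||u||_{H^1}² reads (1−α)∫(u')² ≥ (α−c)∫u². Any admissible α is ≤ 1 (rapidly oscillating u have ∫u²/∫(u')² → 0), and α = 1 would force 0 ≥ (1−c)∫u², impossible since c < 1; so 1−α > 0. By the sharp Poincaré inequality on H^1_0 of an interval of length L, ∫(u')² ≥ (π/L)²∫u² with equality for the first sine mode sin(π(x−x₀)/L) (x₀ the left endpoint), so the inequality holds for all u iff (1−α)(π/L)² ≥ α − c, i.e. α ≤ ((π/L)² + c)/((π/L)² + 1) = (1 + c(L/π)²)/(1 + (L/π)²). With (π/L)² = 4*π^2/9 and c = 1/3, the largest admissible constant is α = ((π/L)² + c)/((π/L)² + 1).
Simplifying, α = (3 + 4*π^2)/(9 + 4*π^2).


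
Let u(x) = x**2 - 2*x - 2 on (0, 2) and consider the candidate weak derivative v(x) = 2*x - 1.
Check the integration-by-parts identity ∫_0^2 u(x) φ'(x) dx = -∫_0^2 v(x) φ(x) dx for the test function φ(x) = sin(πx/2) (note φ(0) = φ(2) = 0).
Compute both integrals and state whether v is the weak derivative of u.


LHS = 0, RHS = -4/π. No, v is not the weak derivative of u.

u(x) = x**2 - 2*x - 2, classical derivative u'(x) = 2*x - 2.
φ(x) = sin(πx/2), so φ'(x) = π*cos(π*x/2)/2.
Note φ(0) = φ(2) = 0, so the boundary term u·φ vanishes.
LHS = ∫_0^2 u(x) φ'(x) dx = ∫_0^2 (π*x^2*cos(π*x/2)/2 - π*x*cos(π*x/2) - π*cos(π*x/2)) dx. Term by term:
  ∫_0^2 -π*cos(π*x/2) dx = 0;  ∫_0^2 π*x^2*cos(π*x/2)/2 dx = -8/π;  ∫_0^2 -π*x*cos(π*x/2) dx = 8/π.
Sum: 0 − 8/π + 8/π = 0.
So LHS = 0.
∫_0^2 v(x) φ(x) dx = ∫_0^2 (2*x*sin(π*x/2) - sin(π*x/2)) dx. Term by term:
  ∫_0^2 -sin(π*x/2) dx = -4/π;  ∫_0^2 2*x*sin(π*x/2) dx = 8/π.
Sum: -4/π + 8/π = 4/π.
So RHS = -∫_0^2 v(x) φ(x) dx = -4/π.
LHS − RHS = 4/π ≠ 0, so the identity fails.
(For a valid weak derivative the identity must hold for EVERY test function, in particular this one. The failure shows v is NOT the weak derivative of u.)
Correct weak derivative would be u'(x) = 2*x - 2.


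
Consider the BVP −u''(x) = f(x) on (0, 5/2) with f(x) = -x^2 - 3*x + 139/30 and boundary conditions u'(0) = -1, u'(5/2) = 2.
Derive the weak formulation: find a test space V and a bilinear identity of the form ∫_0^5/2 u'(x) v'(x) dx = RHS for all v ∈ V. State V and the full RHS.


V = H^1(0, 5/2) (v unrestricted at boundary; u is determined up to an additive constant); weak form: ∫_0^5/2 u'v' dx = ∫_0^5/2 (-x^2 - 3*x + 139/30) v dx + 2·v(5/2) + v(0) for all v ∈ V.

Multiply both sides by a test function v and integrate from 0 to 5/2:
  ∫_0^5/2 −u''(x) v(x) dx = ∫_0^5/2 f(x) v(x) dx.
Integrate the LHS by parts once:
  ∫_0^5/2 −u'' v dx = −[u'(x) v(x)]_0^5/2 + ∫_0^5/2 u'(x) v'(x) dx.
Thus ∫_0^5/2 u'(x) v'(x) dx = ∫_0^5/2 f(x) v(x) dx + [u'(x) v(x)]_0^5/2.
Choose V so that boundary terms are either known or forced to vanish.
u has inhomogeneous Neumann u'(0) = -1, u'(5/2) = 2. [u' v]_0^5/2 = (2)·v(5/2) − (-1)·v(0) = 2·v(5/2) + v(0). Take V = H^1(0, 5/2); boundary term becomes part of RHS.
Weak formulation: find u (satisfying any essential BC) such that ∫_0^5/2 u'(x) v'(x) dx = ∫_0^5/2 f v dx + 2·v(5/2) + v(0) for all v ∈ V (Neumann data are natural BCs: they enter the RHS as boundary terms).
Substituting f(x) = -x^2 - 3*x + 139/30, the right-hand side is ∫_0^5/2 (-x^2 - 3*x + 139/30) v dx + 2·v(5/2) + v(0).
Compatibility check (pure Neumann): taking v ≡ 1 ∈ V gives 0 = ∫_0^5/2 f dx + (2) − (-1), i.e. ∫_0^5/2 f dx must equal u'(0) − u'(5/2) = -3. Indeed ∫_0^5/2 (-x^2 - 3*x + 139/30) dx = -3, so the data are compatible. The solution is then unique only up to an additive constant (fix it e.g. by requiring ∫_0^5/2 u dx = 0).


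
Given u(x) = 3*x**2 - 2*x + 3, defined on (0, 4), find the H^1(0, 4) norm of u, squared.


||u||_{H^1}^2 = 31148/15

The H^1 norm (squared) on an interval (0, L) is
  ||u||_{H^1}^2 = ∫_0^L u(x)^2 dx + ∫_0^L u'(x)^2 dx.
Compute u'(x) = 6*x - 2.
Then u(x)^2 = 9*x**4 - 12*x**3 + 22*x**2 - 12*x + 9 and u'(x)^2 = 36*x**2 - 24*x + 4.
Integrate each monomial from 0 to 4 using ∫_0^4 c·x^n dx = c·4^(n+1)/(n+1):
  ∫_0^4 u(x)^2 dx = ∫_0^4 (9*x^4 - 12*x^3 + 22*x^2 - 12*x + 9) dx. Term by term:
    ∫_0^4 9*x^4 dx = 9216/5;  ∫_0^4 -12*x^3 dx = -768;  ∫_0^4 22*x^2 dx = 1408/3;
    ∫_0^4 -12*x dx = -96;  ∫_0^4 9 dx = 36.
  Sum: 9216/5 − 768 + 1408/3 − 96 + 36 = 22268/15.
  ∫_0^4 u'(x)^2 dx = ∫_0^4 (36*x^2 - 24*x + 4) dx. Term by term:
    ∫_0^4 36*x^2 dx = 768;  ∫_0^4 -24*x dx = -192;  ∫_0^4 4 dx = 16.
  Sum: 768 − 192 + 16 = 592.
Adding: ||u||_{H^1}^2 = 22268/15 + 592 = 31148/15.


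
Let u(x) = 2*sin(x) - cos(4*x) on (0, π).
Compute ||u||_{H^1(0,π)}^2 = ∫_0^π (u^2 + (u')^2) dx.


||u||_{H^1(0,π)}^2 = 136/15 + 25*π/2

u'(x) = 4*sin(4*x) + 2*cos(x).
Expand u² and (u')² and integrate term by term on (0, π), using: for integers n ≥ 1, ∫_0^π sin²(nx) dx = ∫_0^π cos²(nx) dx = π/2; for n ≠ n', ∫_0^π sin(nx)sin(n'x) dx = ∫_0^π cos(nx)cos(n'x) dx = 0; and by product-to-sum, ∫_0^π sin(nx)cos(n'x) dx = ½∫_0^π [sin((n+n')x) + sin((n−n')x)] dx, which is 0 when n+n' is even and 2n/(n²−n'²) when n+n' is odd (it need not vanish on (0, π)).
  u² squared terms: (-1)²·∫cos(4x)² dx = 1·π/2 = π/2;  (2)²·∫sin(x)² dx = 4·π/2 = 2*π.
  u² cross terms: 2·(-1)·(2)·∫cos(4x)·sin(x) dx = -4·(-2/15) = 8/15.
  So ∫_0^π u² dx = π/2 + 2*π + 8/15 = 8/15 + 5*π/2.
  (u')² squared terms: (2)²·∫cos(x)² dx = 4·π/2 = 2*π;  (4)²·∫sin(4x)² dx = 16·π/2 = 8*π.
  (u')² cross terms: 2·(2)·(4)·∫cos(x)·sin(4x) dx = 16·(8/15) = 128/15.
  So ∫_0^π (u')² dx = 2*π + 8*π + 128/15 = 128/15 + 10*π.
||u||_{H^1}^2 = (8/15 + 5*π/2) + (128/15 + 10*π) = 136/15 + 25*π/2.


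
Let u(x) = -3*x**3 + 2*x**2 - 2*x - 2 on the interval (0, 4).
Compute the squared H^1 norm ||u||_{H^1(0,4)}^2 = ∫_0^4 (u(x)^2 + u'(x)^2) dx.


||u||_{H^1}^2 = 1028256/35

The H^1 norm (squared) on an interval (0, L) is
  ||u||_{H^1}^2 = ∫_0^L u(x)^2 dx + ∫_0^L u'(x)^2 dx.
Compute u'(x) = -9*x**2 + 4*x - 2.
Then u(x)^2 = 9*x**6 - 12*x**5 + 16*x**4 + 4*x**3 - 4*x**2 + 8*x + 4 and u'(x)^2 = 81*x**4 - 72*x**3 + 52*x**2 - 16*x + 4.
Integrate each monomial from 0 to 4 using ∫_0^4 c·x^n dx = c·4^(n+1)/(n+1):
  ∫_0^4 u(x)^2 dx = ∫_0^4 (9*x^6 - 12*x^5 + 16*x^4 + 4*x^3 - 4*x^2 + 8*x + 4) dx. Term by term:
    ∫_0^4 9*x^6 dx = 147456/7;  ∫_0^4 -12*x^5 dx = -8192;  ∫_0^4 16*x^4 dx = 16384/5;
    ∫_0^4 4*x^3 dx = 256;  ∫_0^4 -4*x^2 dx = -256/3;  ∫_0^4 8*x dx = 64;
    ∫_0^4 4 dx = 16.
  Sum: 147456/7 − 8192 + 16384/5 + 256 − 256/3 + 64 + 16 = 1722064/105.
  ∫_0^4 u'(x)^2 dx = ∫_0^4 (81*x^4 - 72*x^3 + 52*x^2 - 16*x + 4) dx. Term by term:
    ∫_0^4 81*x^4 dx = 82944/5;  ∫_0^4 -72*x^3 dx = -4608;  ∫_0^4 52*x^2 dx = 3328/3;
    ∫_0^4 -16*x dx = -128;  ∫_0^4 4 dx = 16.
  Sum: 82944/5 − 4608 + 3328/3 − 128 + 16 = 194672/15.
Adding: ||u||_{H^1}^2 = 1722064/105 + 194672/15 = 1028256/35.


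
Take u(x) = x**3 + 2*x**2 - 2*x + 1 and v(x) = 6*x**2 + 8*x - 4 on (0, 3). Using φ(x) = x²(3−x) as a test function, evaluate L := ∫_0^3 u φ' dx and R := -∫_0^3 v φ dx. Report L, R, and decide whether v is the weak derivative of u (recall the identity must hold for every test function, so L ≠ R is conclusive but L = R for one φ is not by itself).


LHS = -108, RHS = -216. No, v is not the weak derivative of u.

u(x) = x**3 + 2*x**2 - 2*x + 1, classical derivative u'(x) = 3*x**2 + 4*x - 2.
φ(x) = x²(3−x), so φ'(x) = 3*x*(2 - x).
Note φ(0) = φ(3) = 0, so the boundary term u·φ vanishes.
LHS = ∫_0^3 u(x) φ'(x) dx = ∫_0^3 (-3*x^5 + 18*x^3 - 15*x^2 + 6*x) dx. Term by term:
  ∫_0^3 -3*x^5 dx = -729/2;  ∫_0^3 18*x^3 dx = 729/2;  ∫_0^3 -15*x^2 dx = -135;
  ∫_0^3 6*x dx = 27.
Sum: -729/2 + 729/2 − 135 + 27 = -108.
So LHS = -108.
∫_0^3 v(x) φ(x) dx = ∫_0^3 (-6*x^5 + 10*x^4 + 28*x^3 - 12*x^2) dx. Term by term:
  ∫_0^3 -6*x^5 dx = -729;  ∫_0^3 10*x^4 dx = 486;  ∫_0^3 28*x^3 dx = 567;
  ∫_0^3 -12*x^2 dx = -108.
Sum: -729 + 486 + 567 − 108 = 216.
So RHS = -∫_0^3 v(x) φ(x) dx = -216.
LHS − RHS = 108 ≠ 0, so the identity fails.
(For a valid weak derivative the identity must hold for EVERY test function, in particular this one. The failure shows v is NOT the weak derivative of u.)
Correct weak derivative would be u'(x) = 3*x**2 + 4*x - 2.


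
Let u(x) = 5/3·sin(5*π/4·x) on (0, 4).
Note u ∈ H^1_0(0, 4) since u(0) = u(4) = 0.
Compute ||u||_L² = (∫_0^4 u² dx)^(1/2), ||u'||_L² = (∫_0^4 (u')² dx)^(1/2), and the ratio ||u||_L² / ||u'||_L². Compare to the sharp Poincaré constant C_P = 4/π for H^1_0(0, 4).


||u||_L² / ||u'||_L² = 4/(5*π) < C_P = 4/π.

u(x) = 5/3·sin(5*π/4·x), so u'(x) = 25*π*cos(5*π*x/4)/12.
Writing u(x) = A·sin(kπx/L) with A = 5/3 and k = 5, use ∫_0^L sin²(kπx/L) dx = L/2 and ∫_0^L cos²(kπx/L) dx = L/2.
u² = 25/9·sin²(5*π/4·x) and (u')² = 625*π^2/144·cos²(5*π/4·x), and each of sin², cos² integrates to L/2 = 2 over (0, 4).
∫_0^4 u² dx = 50/9, so ||u||_L² = 5*sqrt(2)/3.
∫_0^4 (u')² dx = 625*π^2/72, so ||u'||_L² = 25*sqrt(2)*π/12.
Ratio ||u||_L² / ||u'||_L² = 4/(5*π).
Sharp Poincaré constant on H^1_0(0, 4) is C_P = L/π = 4/π, achieved by sin(π/4·x).
This is the k = 5 harmonic; the ratio L/(kπ) is strictly less than C_P = L/π, consistent with the sharp inequality ||u||_L² ≤ C_P ||u'||_L².


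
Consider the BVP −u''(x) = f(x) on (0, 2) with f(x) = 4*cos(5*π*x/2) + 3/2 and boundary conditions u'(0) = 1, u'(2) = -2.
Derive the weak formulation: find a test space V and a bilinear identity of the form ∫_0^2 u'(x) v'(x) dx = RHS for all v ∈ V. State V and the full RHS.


V = H^1(0, 2) (v unrestricted at boundary; u is determined up to an additive constant); weak form: ∫_0^2 u'v' dx = ∫_0^2 (4*cos(5*π*x/2) + 3/2) v dx − 2·v(2) − v(0) for all v ∈ V.

Multiply both sides by a test function v and integrate from 0 to 2:
  ∫_0^2 −u''(x) v(x) dx = ∫_0^2 f(x) v(x) dx.
Integrate the LHS by parts once:
  ∫_0^2 −u'' v dx = −[u'(x) v(x)]_0^2 + ∫_0^2 u'(x) v'(x) dx.
Thus ∫_0^2 u'(x) v'(x) dx = ∫_0^2 f(x) v(x) dx + [u'(x) v(x)]_0^2.
Choose V so that boundary terms are either known or forced to vanish.
u has inhomogeneous Neumann u'(0) = 1, u'(2) = -2. [u' v]_0^2 = (-2)·v(2) − (1)·v(0) = − 2·v(2) − v(0). Take V = H^1(0, 2); boundary term becomes part of RHS.
Weak formulation: find u (satisfying any essential BC) such that ∫_0^2 u'(x) v'(x) dx = ∫_0^2 f v dx − 2·v(2) − v(0) for all v ∈ V (Neumann data are natural BCs: they enter the RHS as boundary terms).
Substituting f(x) = 4*cos(5*π*x/2) + 3/2, the right-hand side is ∫_0^2 (4*cos(5*π*x/2) + 3/2) v dx − 2·v(2) − v(0).
Compatibility check (pure Neumann): taking v ≡ 1 ∈ V gives 0 = ∫_0^2 f dx + (-2) − (1), i.e. ∫_0^2 f dx must equal u'(0) − u'(2) = 3. Indeed ∫_0^2 (4*cos(5*π*x/2) + 3/2) dx = 3, so the data are compatible. The solution is then unique only up to an additive constant (fix it e.g. by requiring ∫_0^2 u dx = 0).


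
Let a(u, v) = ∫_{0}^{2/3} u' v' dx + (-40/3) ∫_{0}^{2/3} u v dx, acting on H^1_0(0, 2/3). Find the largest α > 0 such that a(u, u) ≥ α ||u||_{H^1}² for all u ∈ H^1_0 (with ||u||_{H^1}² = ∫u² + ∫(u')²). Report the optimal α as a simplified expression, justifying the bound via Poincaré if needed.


α = (-160 + 27*π^2)/(3*(4 + 9*π^2))

Coercivity of a(·,·) on H^1_0(0, 2/3) means a(u, u) ≥ α ||u||_{H^1}² for every u ∈ H^1_0.
The interval has length L = 2/3, and Poincaré/coercivity depend only on L. Here a(u, u) = ∫(u')² + (-40/3)·∫u².
Here c = -40/3 < 0 with |c| < (π/L)² = 9*π^2/4, so coercivity still holds. The condition a(u,u) ≥ α||u||_{H^1}² reads (1−α)∫(u')² ≥ (α−c)∫u². Any admissible α is ≤ 1 (rapidly oscillating u have ∫u²/∫(u')² → 0), and α = 1 would force 0 ≥ (1−c)∫u², impossible since c < 1; so 1−α > 0. By the sharp Poincaré inequality on H^1_0 of an interval of length L, ∫(u')² ≥ (π/L)²∫u² with equality for the first sine mode sin(π(x−x₀)/L) (x₀ the left endpoint), so the inequality holds for all u iff (1−α)(π/L)² ≥ α − c, i.e. α ≤ ((π/L)² + c)/((π/L)² + 1) = (1 + c(L/π)²)/(1 + (L/π)²). (Direct route, valid since c ≤ 0: Poincaré gives c∫u² ≥ c(L/π)²∫(u')², so a(u,u) ≥ (1 + c(L/π)²)∫(u')², while ||u||_{H^1}² ≤ (1 + (L/π)²)∫(u')²; dividing yields the same α.) With (π/L)² = 9*π^2/4 and c = -40/3, the largest admissible constant is α = ((π/L)² + c)/((π/L)² + 1).
Simplifying, α = (-160 + 27*π^2)/(3*(4 + 9*π^2)).


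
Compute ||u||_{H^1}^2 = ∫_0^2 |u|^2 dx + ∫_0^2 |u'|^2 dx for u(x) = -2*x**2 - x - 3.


||u||_{H^1}^2 = 2504/15

The H^1 norm (squared) on an interval (0, L) is
  ||u||_{H^1}^2 = ∫_0^L u(x)^2 dx + ∫_0^L u'(x)^2 dx.
Compute u'(x) = -4*x - 1.
Then u(x)^2 = 4*x**4 + 4*x**3 + 13*x**2 + 6*x + 9 and u'(x)^2 = 16*x**2 + 8*x + 1.
Integrate each monomial from 0 to 2 using ∫_0^2 c·x^n dx = c·2^(n+1)/(n+1):
  ∫_0^2 u(x)^2 dx = ∫_0^2 (4*x^4 + 4*x^3 + 13*x^2 + 6*x + 9) dx. Term by term:
    ∫_0^2 4*x^4 dx = 128/5;  ∫_0^2 4*x^3 dx = 16;  ∫_0^2 13*x^2 dx = 104/3;
    ∫_0^2 6*x dx = 12;  ∫_0^2 9 dx = 18.
  Sum: 128/5 + 16 + 104/3 + 12 + 18 = 1594/15.
  ∫_0^2 u'(x)^2 dx = ∫_0^2 (16*x^2 + 8*x + 1) dx. Term by term:
    ∫_0^2 16*x^2 dx = 128/3;  ∫_0^2 8*x dx = 16;  ∫_0^2 1 dx = 2.
  Sum: 128/3 + 16 + 2 = 182/3.
Adding: ||u||_{H^1}^2 = 1594/15 + 182/3 = 2504/15.


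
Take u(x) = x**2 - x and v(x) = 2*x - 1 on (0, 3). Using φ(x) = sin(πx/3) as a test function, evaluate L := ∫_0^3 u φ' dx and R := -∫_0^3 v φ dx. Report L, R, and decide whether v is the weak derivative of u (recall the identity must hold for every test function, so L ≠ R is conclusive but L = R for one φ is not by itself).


LHS = -12/π, RHS = -12/π. Yes, v = u' weakly.

u(x) = x**2 - x, classical derivative u'(x) = 2*x - 1.
φ(x) = sin(πx/3), so φ'(x) = π*cos(π*x/3)/3.
Note φ(0) = φ(3) = 0, so the boundary term u·φ vanishes.
LHS = ∫_0^3 u(x) φ'(x) dx = ∫_0^3 (π*x^2*cos(π*x/3)/3 - π*x*cos(π*x/3)/3) dx. Term by term:
  ∫_0^3 -π*x*cos(π*x/3)/3 dx = 6/π;  ∫_0^3 π*x^2*cos(π*x/3)/3 dx = -18/π.
Sum: 6/π − 18/π = -12/π.
So LHS = -12/π.
∫_0^3 v(x) φ(x) dx = ∫_0^3 (2*x*sin(π*x/3) - sin(π*x/3)) dx. Term by term:
  ∫_0^3 -sin(π*x/3) dx = -6/π;  ∫_0^3 2*x*sin(π*x/3) dx = 18/π.
Sum: -6/π + 18/π = 12/π.
So RHS = -∫_0^3 v(x) φ(x) dx = -12/π.
LHS = RHS, so the identity holds for this test φ.
Moreover u is smooth here and v(x) = u'(x) = 2*x - 1 pointwise, so the identity holds for every test function. Hence v is the weak derivative of u.


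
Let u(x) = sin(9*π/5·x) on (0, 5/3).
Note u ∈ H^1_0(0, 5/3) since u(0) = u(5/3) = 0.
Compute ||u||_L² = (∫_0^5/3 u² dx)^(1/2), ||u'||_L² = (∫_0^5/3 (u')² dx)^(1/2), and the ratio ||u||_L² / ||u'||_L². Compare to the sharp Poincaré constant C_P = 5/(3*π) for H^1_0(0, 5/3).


||u||_L² / ||u'||_L² = 5/(9*π) < C_P = 5/(3*π).

u(x) = sin(9*π/5·x), so u'(x) = 9*π*cos(9*π*x/5)/5.
Writing u(x) = A·sin(kπx/L) with A = 1 and k = 3, use ∫_0^L sin²(kπx/L) dx = L/2 and ∫_0^L cos²(kπx/L) dx = L/2.
u² = 1·sin²(9*π/5·x) and (u')² = 81*π^2/25·cos²(9*π/5·x), and each of sin², cos² integrates to L/2 = 5/6 over (0, 5/3).
∫_0^5/3 u² dx = 5/6, so ||u||_L² = sqrt(30)/6.
∫_0^5/3 (u')² dx = 27*π^2/10, so ||u'||_L² = 3*sqrt(30)*π/10.
Ratio ||u||_L² / ||u'||_L² = 5/(9*π).
Sharp Poincaré constant on H^1_0(0, 5/3) is C_P = L/π = 5/(3*π), achieved by sin(3*π/5·x).
This is the k = 3 harmonic; the ratio L/(kπ) is strictly less than C_P = L/π, consistent with the sharp inequality ||u||_L² ≤ C_P ||u'||_L².


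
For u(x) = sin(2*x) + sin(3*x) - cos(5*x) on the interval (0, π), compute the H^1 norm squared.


||u||_{H^1(0,π)}^2 = 208/21 + 41*π/2

u'(x) = 5*sin(5*x) + 2*cos(2*x) + 3*cos(3*x).
Expand u² and (u')² and integrate term by term on (0, π), using: for integers n ≥ 1, ∫_0^π sin²(nx) dx = ∫_0^π cos²(nx) dx = π/2; for n ≠ n', ∫_0^π sin(nx)sin(n'x) dx = ∫_0^π cos(nx)cos(n'x) dx = 0; and by product-to-sum, ∫_0^π sin(nx)cos(n'x) dx = ½∫_0^π [sin((n+n')x) + sin((n−n')x)] dx, which is 0 when n+n' is even and 2n/(n²−n'²) when n+n' is odd (it need not vanish on (0, π)).
  u² squared terms: (-1)²·∫cos(5x)² dx = 1·π/2 = π/2;  (1)²·∫sin(2x)² dx = 1·π/2 = π/2;  (1)²·∫sin(3x)² dx = 1·π/2 = π/2.
  u² cross terms: 2·(-1)·(1)·∫cos(5x)·sin(2x) dx = -2·(-4/21) = 8/21;  2·(-1)·(1)·∫cos(5x)·sin(3x) dx = -2·(0) = 0;  2·(1)·(1)·∫sin(2x)·sin(3x) dx = 2·(0) = 0.
  So ∫_0^π u² dx = π/2 + π/2 + π/2 + 8/21 + 0 + 0 = 8/21 + 3*π/2.
  (u')² squared terms: (2)²·∫cos(2x)² dx = 4·π/2 = 2*π;  (3)²·∫cos(3x)² dx = 9·π/2 = 9*π/2;  (5)²·∫sin(5x)² dx = 25·π/2 = 25*π/2.
  (u')² cross terms: 2·(2)·(3)·∫cos(2x)·cos(3x) dx = 12·(0) = 0;  2·(2)·(5)·∫cos(2x)·sin(5x) dx = 20·(10/21) = 200/21;  2·(3)·(5)·∫cos(3x)·sin(5x) dx = 30·(0) = 0.
  So ∫_0^π (u')² dx = 2*π + 9*π/2 + 25*π/2 + 0 + 200/21 + 0 = 200/21 + 19*π.
||u||_{H^1}^2 = (8/21 + 3*π/2) + (200/21 + 19*π) = 208/21 + 41*π/2.


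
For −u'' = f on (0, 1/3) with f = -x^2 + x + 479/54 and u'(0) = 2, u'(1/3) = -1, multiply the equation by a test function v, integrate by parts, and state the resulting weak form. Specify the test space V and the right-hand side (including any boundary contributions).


V = H^1(0, 1/3) (v unrestricted at boundary; u is determined up to an additive constant); weak form: ∫_0^1/3 u'v' dx = ∫_0^1/3 (-x^2 + x + 479/54) v dx − v(1/3) − 2·v(0) for all v ∈ V.

Multiply both sides by a test function v and integrate from 0 to 1/3:
  ∫_0^1/3 −u''(x) v(x) dx = ∫_0^1/3 f(x) v(x) dx.
Integrate the LHS by parts once:
  ∫_0^1/3 −u'' v dx = −[u'(x) v(x)]_0^1/3 + ∫_0^1/3 u'(x) v'(x) dx.
Thus ∫_0^1/3 u'(x) v'(x) dx = ∫_0^1/3 f(x) v(x) dx + [u'(x) v(x)]_0^1/3.
Choose V so that boundary terms are either known or forced to vanish.
u has inhomogeneous Neumann u'(0) = 2, u'(1/3) = -1. [u' v]_0^1/3 = (-1)·v(1/3) − (2)·v(0) = − v(1/3) − 2·v(0). Take V = H^1(0, 1/3); boundary term becomes part of RHS.
Weak formulation: find u (satisfying any essential BC) such that ∫_0^1/3 u'(x) v'(x) dx = ∫_0^1/3 f v dx − v(1/3) − 2·v(0) for all v ∈ V (Neumann data are natural BCs: they enter the RHS as boundary terms).
Substituting f(x) = -x^2 + x + 479/54, the right-hand side is ∫_0^1/3 (-x^2 + x + 479/54) v dx − v(1/3) − 2·v(0).
Compatibility check (pure Neumann): taking v ≡ 1 ∈ V gives 0 = ∫_0^1/3 f dx + (-1) − (2), i.e. ∫_0^1/3 f dx must equal u'(0) − u'(1/3) = 3. Indeed ∫_0^1/3 (-x^2 + x + 479/54) dx = 3, so the data are compatible. The solution is then unique only up to an additive constant (fix it e.g. by requiring ∫_0^1/3 u dx = 0).


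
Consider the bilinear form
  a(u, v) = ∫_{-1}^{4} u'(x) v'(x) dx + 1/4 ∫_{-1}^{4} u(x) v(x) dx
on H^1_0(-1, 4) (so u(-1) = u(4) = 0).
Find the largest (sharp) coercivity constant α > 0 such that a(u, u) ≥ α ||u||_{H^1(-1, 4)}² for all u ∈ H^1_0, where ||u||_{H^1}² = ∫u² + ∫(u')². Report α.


α = (25/4 + π^2)/(π^2 + 25)

Coercivity of a(·,·) on H^1_0(-1, 4) means a(u, u) ≥ α ||u||_{H^1}² for every u ∈ H^1_0.
The interval has length L = 5, and Poincaré/coercivity depend only on L. Here a(u, u) = ∫(u')² + (1/4)·∫u².
Here 0 < c = 1/4 < 1. The condition a(u,u) ≥ α||u||_{H^1}² reads (1−α)∫(u')² ≥ (α−c)∫u². Any admissible α is ≤ 1 (rapidly oscillating u have ∫u²/∫(u')² → 0), and α = 1 would force 0 ≥ (1−c)∫u², impossible since c < 1; so 1−α > 0. By the sharp Poincaré inequality on H^1_0 of an interval of length L, ∫(u')² ≥ (π/L)²∫u² with equality for the first sine mode sin(π(x−x₀)/L) (x₀ the left endpoint), so the inequality holds for all u iff (1−α)(π/L)² ≥ α − c, i.e. α ≤ ((π/L)² + c)/((π/L)² + 1) = (1 + c(L/π)²)/(1 + (L/π)²). With (π/L)² = π^2/25 and c = 1/4, the largest admissible constant is α = ((π/L)² + c)/((π/L)² + 1).
Simplifying, α = (25/4 + π^2)/(π^2 + 25).


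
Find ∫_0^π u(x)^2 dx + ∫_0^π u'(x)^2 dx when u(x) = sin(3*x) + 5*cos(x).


||u||_{H^1(0,π)}^2 = 30*π

u'(x) = -5*sin(x) + 3*cos(3*x).
Expand u² and (u')² and integrate term by term on (0, π), using: for integers n ≥ 1, ∫_0^π sin²(nx) dx = ∫_0^π cos²(nx) dx = π/2; for n ≠ n', ∫_0^π sin(nx)sin(n'x) dx = ∫_0^π cos(nx)cos(n'x) dx = 0; and by product-to-sum, ∫_0^π sin(nx)cos(n'x) dx = ½∫_0^π [sin((n+n')x) + sin((n−n')x)] dx, which is 0 when n+n' is even and 2n/(n²−n'²) when n+n' is odd (it need not vanish on (0, π)).
  u² squared terms: (5)²·∫cos(x)² dx = 25·π/2 = 25*π/2;  (1)²·∫sin(3x)² dx = 1·π/2 = π/2.
  u² cross terms: 2·(5)·(1)·∫cos(x)·sin(3x) dx = 10·(0) = 0.
  So ∫_0^π u² dx = 25*π/2 + π/2 + 0 = 13*π.
  (u')² squared terms: (-5)²·∫sin(x)² dx = 25·π/2 = 25*π/2;  (3)²·∫cos(3x)² dx = 9·π/2 = 9*π/2.
  (u')² cross terms: 2·(-5)·(3)·∫sin(x)·cos(3x) dx = -30·(0) = 0.
  So ∫_0^π (u')² dx = 25*π/2 + 9*π/2 + 0 = 17*π.
||u||_{H^1}^2 = (13*π) + (17*π) = 30*π.
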